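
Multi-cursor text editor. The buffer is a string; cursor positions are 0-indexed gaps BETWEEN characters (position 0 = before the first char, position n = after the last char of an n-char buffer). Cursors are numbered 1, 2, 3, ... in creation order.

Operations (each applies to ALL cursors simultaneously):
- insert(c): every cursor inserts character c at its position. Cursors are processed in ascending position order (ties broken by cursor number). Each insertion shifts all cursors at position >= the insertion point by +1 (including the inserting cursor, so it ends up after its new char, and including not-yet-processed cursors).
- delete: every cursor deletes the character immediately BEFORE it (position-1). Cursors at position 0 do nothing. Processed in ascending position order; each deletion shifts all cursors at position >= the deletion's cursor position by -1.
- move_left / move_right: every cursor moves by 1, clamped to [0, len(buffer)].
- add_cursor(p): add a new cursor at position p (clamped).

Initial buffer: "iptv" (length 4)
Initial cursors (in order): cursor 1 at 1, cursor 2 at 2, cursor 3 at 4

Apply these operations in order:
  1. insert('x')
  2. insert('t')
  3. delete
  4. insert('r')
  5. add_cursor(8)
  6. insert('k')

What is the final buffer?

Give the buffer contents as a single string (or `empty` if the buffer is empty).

After op 1 (insert('x')): buffer="ixpxtvx" (len 7), cursors c1@2 c2@4 c3@7, authorship .1.2..3
After op 2 (insert('t')): buffer="ixtpxttvxt" (len 10), cursors c1@3 c2@6 c3@10, authorship .11.22..33
After op 3 (delete): buffer="ixpxtvx" (len 7), cursors c1@2 c2@4 c3@7, authorship .1.2..3
After op 4 (insert('r')): buffer="ixrpxrtvxr" (len 10), cursors c1@3 c2@6 c3@10, authorship .11.22..33
After op 5 (add_cursor(8)): buffer="ixrpxrtvxr" (len 10), cursors c1@3 c2@6 c4@8 c3@10, authorship .11.22..33
After op 6 (insert('k')): buffer="ixrkpxrktvkxrk" (len 14), cursors c1@4 c2@8 c4@11 c3@14, authorship .111.222..4333

Answer: ixrkpxrktvkxrk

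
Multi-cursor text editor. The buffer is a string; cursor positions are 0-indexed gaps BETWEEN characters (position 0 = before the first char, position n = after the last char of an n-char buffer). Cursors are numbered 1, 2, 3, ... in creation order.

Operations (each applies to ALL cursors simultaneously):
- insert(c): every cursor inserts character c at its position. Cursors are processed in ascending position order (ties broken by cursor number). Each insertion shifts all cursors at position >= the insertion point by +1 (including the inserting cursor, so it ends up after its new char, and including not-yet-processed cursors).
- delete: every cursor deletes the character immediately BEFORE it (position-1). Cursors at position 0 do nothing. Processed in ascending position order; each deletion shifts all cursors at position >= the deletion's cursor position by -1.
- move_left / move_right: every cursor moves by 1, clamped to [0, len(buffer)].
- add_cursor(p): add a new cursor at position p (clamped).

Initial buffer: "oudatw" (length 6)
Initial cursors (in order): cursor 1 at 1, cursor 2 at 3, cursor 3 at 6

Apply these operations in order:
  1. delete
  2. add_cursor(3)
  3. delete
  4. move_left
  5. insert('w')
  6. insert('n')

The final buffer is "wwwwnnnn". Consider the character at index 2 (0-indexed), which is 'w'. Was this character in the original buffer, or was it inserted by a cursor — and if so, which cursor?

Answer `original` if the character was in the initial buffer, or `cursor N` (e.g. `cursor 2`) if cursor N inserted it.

Answer: cursor 3

Derivation:
After op 1 (delete): buffer="uat" (len 3), cursors c1@0 c2@1 c3@3, authorship ...
After op 2 (add_cursor(3)): buffer="uat" (len 3), cursors c1@0 c2@1 c3@3 c4@3, authorship ...
After op 3 (delete): buffer="" (len 0), cursors c1@0 c2@0 c3@0 c4@0, authorship 
After op 4 (move_left): buffer="" (len 0), cursors c1@0 c2@0 c3@0 c4@0, authorship 
After op 5 (insert('w')): buffer="wwww" (len 4), cursors c1@4 c2@4 c3@4 c4@4, authorship 1234
After op 6 (insert('n')): buffer="wwwwnnnn" (len 8), cursors c1@8 c2@8 c3@8 c4@8, authorship 12341234
Authorship (.=original, N=cursor N): 1 2 3 4 1 2 3 4
Index 2: author = 3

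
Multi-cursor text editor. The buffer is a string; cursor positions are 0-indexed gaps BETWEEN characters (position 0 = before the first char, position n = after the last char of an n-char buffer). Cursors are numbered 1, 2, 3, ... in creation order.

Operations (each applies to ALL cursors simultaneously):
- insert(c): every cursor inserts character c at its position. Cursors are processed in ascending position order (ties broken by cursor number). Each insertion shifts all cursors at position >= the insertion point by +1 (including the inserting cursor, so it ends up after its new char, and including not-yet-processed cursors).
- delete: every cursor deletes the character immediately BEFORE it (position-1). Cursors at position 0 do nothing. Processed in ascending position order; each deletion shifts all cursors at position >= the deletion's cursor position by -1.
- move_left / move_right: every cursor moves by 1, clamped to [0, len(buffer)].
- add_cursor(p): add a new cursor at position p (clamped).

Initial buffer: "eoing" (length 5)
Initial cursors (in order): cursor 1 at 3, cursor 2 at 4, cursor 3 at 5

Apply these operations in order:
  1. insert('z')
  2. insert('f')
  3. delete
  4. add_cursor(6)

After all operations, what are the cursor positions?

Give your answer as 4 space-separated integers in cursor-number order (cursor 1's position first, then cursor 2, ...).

Answer: 4 6 8 6

Derivation:
After op 1 (insert('z')): buffer="eoiznzgz" (len 8), cursors c1@4 c2@6 c3@8, authorship ...1.2.3
After op 2 (insert('f')): buffer="eoizfnzfgzf" (len 11), cursors c1@5 c2@8 c3@11, authorship ...11.22.33
After op 3 (delete): buffer="eoiznzgz" (len 8), cursors c1@4 c2@6 c3@8, authorship ...1.2.3
After op 4 (add_cursor(6)): buffer="eoiznzgz" (len 8), cursors c1@4 c2@6 c4@6 c3@8, authorship ...1.2.3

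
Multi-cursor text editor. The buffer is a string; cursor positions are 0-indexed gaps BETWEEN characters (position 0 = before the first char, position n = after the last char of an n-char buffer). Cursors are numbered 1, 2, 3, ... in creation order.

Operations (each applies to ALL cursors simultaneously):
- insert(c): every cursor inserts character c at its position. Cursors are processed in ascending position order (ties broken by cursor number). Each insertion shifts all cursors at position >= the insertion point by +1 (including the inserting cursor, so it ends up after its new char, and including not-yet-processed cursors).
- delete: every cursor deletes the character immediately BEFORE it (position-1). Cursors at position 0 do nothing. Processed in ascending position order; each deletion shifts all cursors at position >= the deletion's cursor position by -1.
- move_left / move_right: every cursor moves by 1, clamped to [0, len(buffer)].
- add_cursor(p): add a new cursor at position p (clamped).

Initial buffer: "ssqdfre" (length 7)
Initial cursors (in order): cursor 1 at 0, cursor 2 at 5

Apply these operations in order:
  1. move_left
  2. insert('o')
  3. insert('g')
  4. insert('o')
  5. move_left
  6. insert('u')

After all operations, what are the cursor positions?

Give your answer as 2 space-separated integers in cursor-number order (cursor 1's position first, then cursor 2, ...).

After op 1 (move_left): buffer="ssqdfre" (len 7), cursors c1@0 c2@4, authorship .......
After op 2 (insert('o')): buffer="ossqdofre" (len 9), cursors c1@1 c2@6, authorship 1....2...
After op 3 (insert('g')): buffer="ogssqdogfre" (len 11), cursors c1@2 c2@8, authorship 11....22...
After op 4 (insert('o')): buffer="ogossqdogofre" (len 13), cursors c1@3 c2@10, authorship 111....222...
After op 5 (move_left): buffer="ogossqdogofre" (len 13), cursors c1@2 c2@9, authorship 111....222...
After op 6 (insert('u')): buffer="oguossqdoguofre" (len 15), cursors c1@3 c2@11, authorship 1111....2222...

Answer: 3 11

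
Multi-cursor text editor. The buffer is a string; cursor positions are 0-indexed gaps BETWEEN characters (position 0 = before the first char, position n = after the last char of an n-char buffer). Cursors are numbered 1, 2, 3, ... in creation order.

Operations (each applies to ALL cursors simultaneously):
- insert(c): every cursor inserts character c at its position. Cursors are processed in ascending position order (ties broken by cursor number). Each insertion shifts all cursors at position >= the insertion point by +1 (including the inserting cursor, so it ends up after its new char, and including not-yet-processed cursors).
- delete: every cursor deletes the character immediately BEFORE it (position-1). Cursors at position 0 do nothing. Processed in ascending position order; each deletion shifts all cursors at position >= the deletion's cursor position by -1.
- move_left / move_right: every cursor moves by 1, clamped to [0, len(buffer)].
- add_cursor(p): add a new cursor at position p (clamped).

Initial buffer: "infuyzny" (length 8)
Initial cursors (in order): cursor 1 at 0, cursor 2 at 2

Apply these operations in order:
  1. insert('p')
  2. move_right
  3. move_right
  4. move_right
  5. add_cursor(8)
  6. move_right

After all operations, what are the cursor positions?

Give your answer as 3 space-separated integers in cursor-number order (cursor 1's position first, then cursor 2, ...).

Answer: 5 8 9

Derivation:
After op 1 (insert('p')): buffer="pinpfuyzny" (len 10), cursors c1@1 c2@4, authorship 1..2......
After op 2 (move_right): buffer="pinpfuyzny" (len 10), cursors c1@2 c2@5, authorship 1..2......
After op 3 (move_right): buffer="pinpfuyzny" (len 10), cursors c1@3 c2@6, authorship 1..2......
After op 4 (move_right): buffer="pinpfuyzny" (len 10), cursors c1@4 c2@7, authorship 1..2......
After op 5 (add_cursor(8)): buffer="pinpfuyzny" (len 10), cursors c1@4 c2@7 c3@8, authorship 1..2......
After op 6 (move_right): buffer="pinpfuyzny" (len 10), cursors c1@5 c2@8 c3@9, authorship 1..2......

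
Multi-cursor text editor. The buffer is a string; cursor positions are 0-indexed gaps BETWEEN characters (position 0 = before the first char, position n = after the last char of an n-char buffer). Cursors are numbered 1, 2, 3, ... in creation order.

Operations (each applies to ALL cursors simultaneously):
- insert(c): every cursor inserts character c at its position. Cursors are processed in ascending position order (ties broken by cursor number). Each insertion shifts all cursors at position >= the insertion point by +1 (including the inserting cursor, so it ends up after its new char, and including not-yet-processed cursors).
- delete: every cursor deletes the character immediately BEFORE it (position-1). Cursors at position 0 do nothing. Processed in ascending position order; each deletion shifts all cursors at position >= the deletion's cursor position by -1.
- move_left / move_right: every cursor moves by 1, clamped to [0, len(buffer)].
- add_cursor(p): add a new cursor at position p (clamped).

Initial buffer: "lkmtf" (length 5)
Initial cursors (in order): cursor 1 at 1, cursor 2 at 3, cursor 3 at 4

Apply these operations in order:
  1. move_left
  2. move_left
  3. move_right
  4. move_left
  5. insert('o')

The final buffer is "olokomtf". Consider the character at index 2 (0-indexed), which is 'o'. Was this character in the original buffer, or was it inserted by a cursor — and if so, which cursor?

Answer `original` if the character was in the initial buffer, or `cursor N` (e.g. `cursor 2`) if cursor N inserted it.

Answer: cursor 2

Derivation:
After op 1 (move_left): buffer="lkmtf" (len 5), cursors c1@0 c2@2 c3@3, authorship .....
After op 2 (move_left): buffer="lkmtf" (len 5), cursors c1@0 c2@1 c3@2, authorship .....
After op 3 (move_right): buffer="lkmtf" (len 5), cursors c1@1 c2@2 c3@3, authorship .....
After op 4 (move_left): buffer="lkmtf" (len 5), cursors c1@0 c2@1 c3@2, authorship .....
After op 5 (insert('o')): buffer="olokomtf" (len 8), cursors c1@1 c2@3 c3@5, authorship 1.2.3...
Authorship (.=original, N=cursor N): 1 . 2 . 3 . . .
Index 2: author = 2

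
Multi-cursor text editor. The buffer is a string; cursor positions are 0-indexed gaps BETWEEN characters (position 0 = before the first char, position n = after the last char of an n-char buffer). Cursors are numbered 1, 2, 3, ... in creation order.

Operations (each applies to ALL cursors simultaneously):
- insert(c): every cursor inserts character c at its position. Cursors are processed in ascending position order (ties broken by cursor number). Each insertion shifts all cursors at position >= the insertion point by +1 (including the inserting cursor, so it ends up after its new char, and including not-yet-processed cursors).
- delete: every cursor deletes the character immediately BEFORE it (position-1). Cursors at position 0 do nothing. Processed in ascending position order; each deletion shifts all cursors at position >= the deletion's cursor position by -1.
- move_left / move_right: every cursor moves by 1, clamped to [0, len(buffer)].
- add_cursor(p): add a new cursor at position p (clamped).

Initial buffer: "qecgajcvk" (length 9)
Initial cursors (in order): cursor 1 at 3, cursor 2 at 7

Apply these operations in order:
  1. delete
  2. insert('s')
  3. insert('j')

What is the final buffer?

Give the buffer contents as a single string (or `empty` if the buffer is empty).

Answer: qesjgajsjvk

Derivation:
After op 1 (delete): buffer="qegajvk" (len 7), cursors c1@2 c2@5, authorship .......
After op 2 (insert('s')): buffer="qesgajsvk" (len 9), cursors c1@3 c2@7, authorship ..1...2..
After op 3 (insert('j')): buffer="qesjgajsjvk" (len 11), cursors c1@4 c2@9, authorship ..11...22..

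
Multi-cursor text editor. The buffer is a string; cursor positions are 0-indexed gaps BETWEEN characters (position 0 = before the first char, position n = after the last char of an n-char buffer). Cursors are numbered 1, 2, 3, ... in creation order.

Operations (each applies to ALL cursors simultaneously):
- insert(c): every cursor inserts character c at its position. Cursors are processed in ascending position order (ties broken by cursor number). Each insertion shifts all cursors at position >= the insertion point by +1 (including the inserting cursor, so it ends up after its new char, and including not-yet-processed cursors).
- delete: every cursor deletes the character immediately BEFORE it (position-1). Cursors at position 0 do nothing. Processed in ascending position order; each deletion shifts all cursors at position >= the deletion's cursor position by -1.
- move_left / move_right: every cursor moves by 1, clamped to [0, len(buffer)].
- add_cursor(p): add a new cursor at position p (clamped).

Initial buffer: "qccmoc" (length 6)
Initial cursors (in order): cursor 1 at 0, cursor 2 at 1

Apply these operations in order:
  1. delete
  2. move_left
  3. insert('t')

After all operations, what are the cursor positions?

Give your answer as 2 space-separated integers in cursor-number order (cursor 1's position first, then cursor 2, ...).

After op 1 (delete): buffer="ccmoc" (len 5), cursors c1@0 c2@0, authorship .....
After op 2 (move_left): buffer="ccmoc" (len 5), cursors c1@0 c2@0, authorship .....
After op 3 (insert('t')): buffer="ttccmoc" (len 7), cursors c1@2 c2@2, authorship 12.....

Answer: 2 2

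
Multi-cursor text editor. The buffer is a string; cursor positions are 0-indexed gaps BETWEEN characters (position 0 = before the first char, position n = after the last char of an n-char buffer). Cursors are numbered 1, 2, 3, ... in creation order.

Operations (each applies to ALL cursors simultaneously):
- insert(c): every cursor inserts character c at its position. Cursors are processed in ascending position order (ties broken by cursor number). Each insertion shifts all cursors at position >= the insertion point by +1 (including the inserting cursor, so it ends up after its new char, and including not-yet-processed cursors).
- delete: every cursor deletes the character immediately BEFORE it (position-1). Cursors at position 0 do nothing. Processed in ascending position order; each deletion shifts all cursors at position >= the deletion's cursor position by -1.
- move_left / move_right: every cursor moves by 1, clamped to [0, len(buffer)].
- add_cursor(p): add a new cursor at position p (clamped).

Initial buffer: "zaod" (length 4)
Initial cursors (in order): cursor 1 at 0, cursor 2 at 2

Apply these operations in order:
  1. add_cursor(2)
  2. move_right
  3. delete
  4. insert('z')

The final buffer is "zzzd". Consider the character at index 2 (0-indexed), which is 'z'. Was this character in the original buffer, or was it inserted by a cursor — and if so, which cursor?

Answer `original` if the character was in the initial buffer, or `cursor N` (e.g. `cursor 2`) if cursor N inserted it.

Answer: cursor 3

Derivation:
After op 1 (add_cursor(2)): buffer="zaod" (len 4), cursors c1@0 c2@2 c3@2, authorship ....
After op 2 (move_right): buffer="zaod" (len 4), cursors c1@1 c2@3 c3@3, authorship ....
After op 3 (delete): buffer="d" (len 1), cursors c1@0 c2@0 c3@0, authorship .
After op 4 (insert('z')): buffer="zzzd" (len 4), cursors c1@3 c2@3 c3@3, authorship 123.
Authorship (.=original, N=cursor N): 1 2 3 .
Index 2: author = 3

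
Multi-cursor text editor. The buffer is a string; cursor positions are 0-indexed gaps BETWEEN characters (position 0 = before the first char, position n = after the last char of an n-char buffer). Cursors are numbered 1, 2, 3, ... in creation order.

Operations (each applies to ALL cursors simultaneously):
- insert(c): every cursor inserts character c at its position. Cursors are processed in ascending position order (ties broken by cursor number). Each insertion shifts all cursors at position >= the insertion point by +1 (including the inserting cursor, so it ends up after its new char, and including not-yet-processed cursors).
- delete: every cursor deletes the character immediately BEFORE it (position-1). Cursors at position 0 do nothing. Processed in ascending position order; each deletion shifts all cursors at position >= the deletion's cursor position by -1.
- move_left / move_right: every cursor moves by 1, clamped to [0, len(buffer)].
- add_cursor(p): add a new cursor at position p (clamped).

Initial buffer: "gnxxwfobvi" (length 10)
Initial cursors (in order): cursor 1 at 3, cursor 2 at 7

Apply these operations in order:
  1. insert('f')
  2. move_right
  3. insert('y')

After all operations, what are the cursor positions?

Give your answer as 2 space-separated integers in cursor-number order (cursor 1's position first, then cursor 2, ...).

After op 1 (insert('f')): buffer="gnxfxwfofbvi" (len 12), cursors c1@4 c2@9, authorship ...1....2...
After op 2 (move_right): buffer="gnxfxwfofbvi" (len 12), cursors c1@5 c2@10, authorship ...1....2...
After op 3 (insert('y')): buffer="gnxfxywfofbyvi" (len 14), cursors c1@6 c2@12, authorship ...1.1...2.2..

Answer: 6 12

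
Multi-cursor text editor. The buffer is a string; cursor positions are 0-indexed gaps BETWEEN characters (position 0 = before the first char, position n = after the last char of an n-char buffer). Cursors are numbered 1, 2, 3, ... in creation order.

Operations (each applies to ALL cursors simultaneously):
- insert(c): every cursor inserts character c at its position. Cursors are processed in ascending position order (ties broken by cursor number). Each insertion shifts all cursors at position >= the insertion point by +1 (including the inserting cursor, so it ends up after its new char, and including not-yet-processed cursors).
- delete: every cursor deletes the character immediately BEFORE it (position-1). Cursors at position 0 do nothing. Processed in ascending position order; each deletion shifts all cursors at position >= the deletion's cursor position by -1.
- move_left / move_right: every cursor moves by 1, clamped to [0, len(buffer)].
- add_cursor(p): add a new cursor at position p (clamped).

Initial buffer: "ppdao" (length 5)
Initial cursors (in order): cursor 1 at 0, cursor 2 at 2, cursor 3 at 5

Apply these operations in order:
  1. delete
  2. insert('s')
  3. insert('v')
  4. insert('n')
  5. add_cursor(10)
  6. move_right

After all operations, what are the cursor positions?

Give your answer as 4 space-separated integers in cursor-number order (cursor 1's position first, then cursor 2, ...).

Answer: 4 8 12 11

Derivation:
After op 1 (delete): buffer="pda" (len 3), cursors c1@0 c2@1 c3@3, authorship ...
After op 2 (insert('s')): buffer="spsdas" (len 6), cursors c1@1 c2@3 c3@6, authorship 1.2..3
After op 3 (insert('v')): buffer="svpsvdasv" (len 9), cursors c1@2 c2@5 c3@9, authorship 11.22..33
After op 4 (insert('n')): buffer="svnpsvndasvn" (len 12), cursors c1@3 c2@7 c3@12, authorship 111.222..333
After op 5 (add_cursor(10)): buffer="svnpsvndasvn" (len 12), cursors c1@3 c2@7 c4@10 c3@12, authorship 111.222..333
After op 6 (move_right): buffer="svnpsvndasvn" (len 12), cursors c1@4 c2@8 c4@11 c3@12, authorship 111.222..333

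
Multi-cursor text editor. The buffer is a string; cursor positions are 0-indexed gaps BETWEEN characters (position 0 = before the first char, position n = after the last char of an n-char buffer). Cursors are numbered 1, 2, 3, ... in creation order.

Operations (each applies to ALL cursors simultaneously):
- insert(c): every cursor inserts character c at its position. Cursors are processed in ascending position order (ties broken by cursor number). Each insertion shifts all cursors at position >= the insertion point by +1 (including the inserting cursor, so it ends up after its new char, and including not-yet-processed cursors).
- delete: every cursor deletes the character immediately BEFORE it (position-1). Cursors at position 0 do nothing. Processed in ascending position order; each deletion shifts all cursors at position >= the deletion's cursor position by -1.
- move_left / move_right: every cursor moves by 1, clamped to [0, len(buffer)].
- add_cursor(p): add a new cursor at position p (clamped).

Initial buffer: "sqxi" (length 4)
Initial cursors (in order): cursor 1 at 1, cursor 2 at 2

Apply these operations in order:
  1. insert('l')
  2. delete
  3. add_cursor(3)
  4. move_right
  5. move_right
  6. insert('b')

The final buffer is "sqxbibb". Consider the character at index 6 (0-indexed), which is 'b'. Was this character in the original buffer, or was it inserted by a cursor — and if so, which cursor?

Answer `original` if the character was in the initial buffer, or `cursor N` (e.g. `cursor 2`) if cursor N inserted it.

After op 1 (insert('l')): buffer="slqlxi" (len 6), cursors c1@2 c2@4, authorship .1.2..
After op 2 (delete): buffer="sqxi" (len 4), cursors c1@1 c2@2, authorship ....
After op 3 (add_cursor(3)): buffer="sqxi" (len 4), cursors c1@1 c2@2 c3@3, authorship ....
After op 4 (move_right): buffer="sqxi" (len 4), cursors c1@2 c2@3 c3@4, authorship ....
After op 5 (move_right): buffer="sqxi" (len 4), cursors c1@3 c2@4 c3@4, authorship ....
After op 6 (insert('b')): buffer="sqxbibb" (len 7), cursors c1@4 c2@7 c3@7, authorship ...1.23
Authorship (.=original, N=cursor N): . . . 1 . 2 3
Index 6: author = 3

Answer: cursor 3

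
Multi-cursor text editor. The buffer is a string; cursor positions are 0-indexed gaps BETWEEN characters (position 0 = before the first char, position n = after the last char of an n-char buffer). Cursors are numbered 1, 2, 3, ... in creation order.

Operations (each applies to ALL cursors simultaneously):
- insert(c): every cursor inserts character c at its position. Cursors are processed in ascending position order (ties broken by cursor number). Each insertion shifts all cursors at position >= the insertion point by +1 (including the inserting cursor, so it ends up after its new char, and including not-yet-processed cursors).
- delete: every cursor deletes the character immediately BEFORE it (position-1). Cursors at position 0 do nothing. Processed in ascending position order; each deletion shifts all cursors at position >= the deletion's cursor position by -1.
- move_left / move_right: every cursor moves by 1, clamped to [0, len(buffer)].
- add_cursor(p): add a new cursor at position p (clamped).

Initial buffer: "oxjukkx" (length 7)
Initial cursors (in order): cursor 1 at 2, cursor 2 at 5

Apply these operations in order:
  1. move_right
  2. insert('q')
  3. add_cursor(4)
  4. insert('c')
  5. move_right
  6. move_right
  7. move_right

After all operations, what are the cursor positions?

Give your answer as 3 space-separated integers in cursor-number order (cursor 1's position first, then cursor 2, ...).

Answer: 9 12 9

Derivation:
After op 1 (move_right): buffer="oxjukkx" (len 7), cursors c1@3 c2@6, authorship .......
After op 2 (insert('q')): buffer="oxjqukkqx" (len 9), cursors c1@4 c2@8, authorship ...1...2.
After op 3 (add_cursor(4)): buffer="oxjqukkqx" (len 9), cursors c1@4 c3@4 c2@8, authorship ...1...2.
After op 4 (insert('c')): buffer="oxjqccukkqcx" (len 12), cursors c1@6 c3@6 c2@11, authorship ...113...22.
After op 5 (move_right): buffer="oxjqccukkqcx" (len 12), cursors c1@7 c3@7 c2@12, authorship ...113...22.
After op 6 (move_right): buffer="oxjqccukkqcx" (len 12), cursors c1@8 c3@8 c2@12, authorship ...113...22.
After op 7 (move_right): buffer="oxjqccukkqcx" (len 12), cursors c1@9 c3@9 c2@12, authorship ...113...22.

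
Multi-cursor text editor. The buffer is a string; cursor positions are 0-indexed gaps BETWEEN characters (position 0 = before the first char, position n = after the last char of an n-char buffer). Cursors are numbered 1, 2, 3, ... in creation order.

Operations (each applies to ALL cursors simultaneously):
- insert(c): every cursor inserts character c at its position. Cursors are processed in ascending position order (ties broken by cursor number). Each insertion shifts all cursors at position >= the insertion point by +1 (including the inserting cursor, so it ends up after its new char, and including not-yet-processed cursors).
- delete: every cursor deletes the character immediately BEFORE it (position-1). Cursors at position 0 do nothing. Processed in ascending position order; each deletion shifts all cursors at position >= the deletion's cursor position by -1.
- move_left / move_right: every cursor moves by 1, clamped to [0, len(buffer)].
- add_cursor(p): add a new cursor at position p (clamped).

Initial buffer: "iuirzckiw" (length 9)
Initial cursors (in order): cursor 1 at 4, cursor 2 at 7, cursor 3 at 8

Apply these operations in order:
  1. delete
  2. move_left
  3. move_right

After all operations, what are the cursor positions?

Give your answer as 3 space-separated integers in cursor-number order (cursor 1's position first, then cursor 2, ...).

After op 1 (delete): buffer="iuizcw" (len 6), cursors c1@3 c2@5 c3@5, authorship ......
After op 2 (move_left): buffer="iuizcw" (len 6), cursors c1@2 c2@4 c3@4, authorship ......
After op 3 (move_right): buffer="iuizcw" (len 6), cursors c1@3 c2@5 c3@5, authorship ......

Answer: 3 5 5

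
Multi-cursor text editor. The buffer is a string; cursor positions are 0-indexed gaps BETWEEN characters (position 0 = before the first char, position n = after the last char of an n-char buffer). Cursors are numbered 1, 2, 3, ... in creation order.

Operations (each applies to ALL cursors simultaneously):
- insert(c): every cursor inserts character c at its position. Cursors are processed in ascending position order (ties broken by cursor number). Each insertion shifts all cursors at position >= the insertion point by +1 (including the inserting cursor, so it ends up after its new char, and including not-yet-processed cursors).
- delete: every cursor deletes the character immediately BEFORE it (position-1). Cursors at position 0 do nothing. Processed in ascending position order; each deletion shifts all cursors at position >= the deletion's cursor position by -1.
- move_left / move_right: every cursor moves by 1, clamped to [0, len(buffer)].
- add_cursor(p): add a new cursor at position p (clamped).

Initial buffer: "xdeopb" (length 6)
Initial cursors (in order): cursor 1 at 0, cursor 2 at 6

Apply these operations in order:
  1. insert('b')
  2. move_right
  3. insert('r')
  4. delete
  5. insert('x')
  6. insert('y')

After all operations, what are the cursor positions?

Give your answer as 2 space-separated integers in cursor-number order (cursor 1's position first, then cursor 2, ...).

Answer: 4 12

Derivation:
After op 1 (insert('b')): buffer="bxdeopbb" (len 8), cursors c1@1 c2@8, authorship 1......2
After op 2 (move_right): buffer="bxdeopbb" (len 8), cursors c1@2 c2@8, authorship 1......2
After op 3 (insert('r')): buffer="bxrdeopbbr" (len 10), cursors c1@3 c2@10, authorship 1.1.....22
After op 4 (delete): buffer="bxdeopbb" (len 8), cursors c1@2 c2@8, authorship 1......2
After op 5 (insert('x')): buffer="bxxdeopbbx" (len 10), cursors c1@3 c2@10, authorship 1.1.....22
After op 6 (insert('y')): buffer="bxxydeopbbxy" (len 12), cursors c1@4 c2@12, authorship 1.11.....222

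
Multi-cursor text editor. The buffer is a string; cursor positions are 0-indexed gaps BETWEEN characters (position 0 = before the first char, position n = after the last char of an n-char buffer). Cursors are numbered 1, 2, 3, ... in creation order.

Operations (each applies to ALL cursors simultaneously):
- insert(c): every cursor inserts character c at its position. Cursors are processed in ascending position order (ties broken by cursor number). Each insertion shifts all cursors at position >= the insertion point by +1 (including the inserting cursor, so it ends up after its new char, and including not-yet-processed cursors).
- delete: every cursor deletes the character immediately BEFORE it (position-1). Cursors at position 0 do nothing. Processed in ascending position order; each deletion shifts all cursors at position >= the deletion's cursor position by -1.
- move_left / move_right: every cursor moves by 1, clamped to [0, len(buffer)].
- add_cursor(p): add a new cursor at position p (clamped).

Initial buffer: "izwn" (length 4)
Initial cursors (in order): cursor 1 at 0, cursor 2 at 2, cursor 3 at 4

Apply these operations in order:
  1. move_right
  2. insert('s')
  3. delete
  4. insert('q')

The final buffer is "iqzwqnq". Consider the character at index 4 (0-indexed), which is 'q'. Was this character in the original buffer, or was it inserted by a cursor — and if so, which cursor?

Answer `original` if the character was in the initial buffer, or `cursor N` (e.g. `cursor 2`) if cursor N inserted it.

Answer: cursor 2

Derivation:
After op 1 (move_right): buffer="izwn" (len 4), cursors c1@1 c2@3 c3@4, authorship ....
After op 2 (insert('s')): buffer="iszwsns" (len 7), cursors c1@2 c2@5 c3@7, authorship .1..2.3
After op 3 (delete): buffer="izwn" (len 4), cursors c1@1 c2@3 c3@4, authorship ....
After op 4 (insert('q')): buffer="iqzwqnq" (len 7), cursors c1@2 c2@5 c3@7, authorship .1..2.3
Authorship (.=original, N=cursor N): . 1 . . 2 . 3
Index 4: author = 2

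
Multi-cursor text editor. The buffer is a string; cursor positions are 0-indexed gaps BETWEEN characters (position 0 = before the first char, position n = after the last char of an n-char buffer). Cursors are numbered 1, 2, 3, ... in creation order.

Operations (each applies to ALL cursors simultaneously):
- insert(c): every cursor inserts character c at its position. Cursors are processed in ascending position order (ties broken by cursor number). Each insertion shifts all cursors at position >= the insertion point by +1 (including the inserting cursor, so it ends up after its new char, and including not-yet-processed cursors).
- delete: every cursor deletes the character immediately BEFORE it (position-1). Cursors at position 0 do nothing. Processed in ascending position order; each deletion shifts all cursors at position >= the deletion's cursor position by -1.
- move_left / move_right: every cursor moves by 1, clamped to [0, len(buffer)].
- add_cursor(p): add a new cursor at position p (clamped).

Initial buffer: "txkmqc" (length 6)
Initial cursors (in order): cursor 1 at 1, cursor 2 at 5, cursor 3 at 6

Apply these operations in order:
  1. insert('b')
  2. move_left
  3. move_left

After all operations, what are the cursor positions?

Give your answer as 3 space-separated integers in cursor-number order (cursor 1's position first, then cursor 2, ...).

Answer: 0 5 7

Derivation:
After op 1 (insert('b')): buffer="tbxkmqbcb" (len 9), cursors c1@2 c2@7 c3@9, authorship .1....2.3
After op 2 (move_left): buffer="tbxkmqbcb" (len 9), cursors c1@1 c2@6 c3@8, authorship .1....2.3
After op 3 (move_left): buffer="tbxkmqbcb" (len 9), cursors c1@0 c2@5 c3@7, authorship .1....2.3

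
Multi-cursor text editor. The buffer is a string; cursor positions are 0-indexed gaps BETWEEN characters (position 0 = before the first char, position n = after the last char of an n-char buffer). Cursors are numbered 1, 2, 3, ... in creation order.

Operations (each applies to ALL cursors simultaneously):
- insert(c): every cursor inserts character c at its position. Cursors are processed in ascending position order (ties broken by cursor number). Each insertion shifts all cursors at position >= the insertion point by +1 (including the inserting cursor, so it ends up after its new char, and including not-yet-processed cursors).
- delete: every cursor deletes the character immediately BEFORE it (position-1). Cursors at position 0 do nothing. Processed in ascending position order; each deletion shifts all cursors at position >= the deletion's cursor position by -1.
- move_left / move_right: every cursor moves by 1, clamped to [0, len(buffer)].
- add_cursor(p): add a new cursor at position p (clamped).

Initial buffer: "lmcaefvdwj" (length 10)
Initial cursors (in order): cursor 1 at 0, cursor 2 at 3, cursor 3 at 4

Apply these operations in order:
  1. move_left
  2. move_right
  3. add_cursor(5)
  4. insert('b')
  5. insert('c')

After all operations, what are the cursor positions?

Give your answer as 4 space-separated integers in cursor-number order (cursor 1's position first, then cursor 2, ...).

Answer: 3 7 10 13

Derivation:
After op 1 (move_left): buffer="lmcaefvdwj" (len 10), cursors c1@0 c2@2 c3@3, authorship ..........
After op 2 (move_right): buffer="lmcaefvdwj" (len 10), cursors c1@1 c2@3 c3@4, authorship ..........
After op 3 (add_cursor(5)): buffer="lmcaefvdwj" (len 10), cursors c1@1 c2@3 c3@4 c4@5, authorship ..........
After op 4 (insert('b')): buffer="lbmcbabebfvdwj" (len 14), cursors c1@2 c2@5 c3@7 c4@9, authorship .1..2.3.4.....
After op 5 (insert('c')): buffer="lbcmcbcabcebcfvdwj" (len 18), cursors c1@3 c2@7 c3@10 c4@13, authorship .11..22.33.44.....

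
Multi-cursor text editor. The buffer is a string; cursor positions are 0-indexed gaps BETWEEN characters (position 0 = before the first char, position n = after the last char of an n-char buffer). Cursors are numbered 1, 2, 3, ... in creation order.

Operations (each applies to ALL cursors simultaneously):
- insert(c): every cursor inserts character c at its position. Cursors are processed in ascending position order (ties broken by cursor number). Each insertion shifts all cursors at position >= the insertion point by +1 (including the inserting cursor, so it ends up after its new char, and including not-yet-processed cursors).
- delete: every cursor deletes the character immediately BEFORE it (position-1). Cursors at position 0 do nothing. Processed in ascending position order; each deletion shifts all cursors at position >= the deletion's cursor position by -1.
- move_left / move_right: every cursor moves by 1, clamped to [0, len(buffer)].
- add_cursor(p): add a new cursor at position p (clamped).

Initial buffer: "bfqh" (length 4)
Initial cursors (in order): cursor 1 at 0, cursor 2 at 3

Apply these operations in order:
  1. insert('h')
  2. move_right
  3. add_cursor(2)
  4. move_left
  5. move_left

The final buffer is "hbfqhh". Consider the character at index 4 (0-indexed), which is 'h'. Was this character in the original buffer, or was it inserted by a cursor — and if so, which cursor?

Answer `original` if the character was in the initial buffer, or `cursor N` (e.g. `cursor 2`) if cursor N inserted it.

After op 1 (insert('h')): buffer="hbfqhh" (len 6), cursors c1@1 c2@5, authorship 1...2.
After op 2 (move_right): buffer="hbfqhh" (len 6), cursors c1@2 c2@6, authorship 1...2.
After op 3 (add_cursor(2)): buffer="hbfqhh" (len 6), cursors c1@2 c3@2 c2@6, authorship 1...2.
After op 4 (move_left): buffer="hbfqhh" (len 6), cursors c1@1 c3@1 c2@5, authorship 1...2.
After op 5 (move_left): buffer="hbfqhh" (len 6), cursors c1@0 c3@0 c2@4, authorship 1...2.
Authorship (.=original, N=cursor N): 1 . . . 2 .
Index 4: author = 2

Answer: cursor 2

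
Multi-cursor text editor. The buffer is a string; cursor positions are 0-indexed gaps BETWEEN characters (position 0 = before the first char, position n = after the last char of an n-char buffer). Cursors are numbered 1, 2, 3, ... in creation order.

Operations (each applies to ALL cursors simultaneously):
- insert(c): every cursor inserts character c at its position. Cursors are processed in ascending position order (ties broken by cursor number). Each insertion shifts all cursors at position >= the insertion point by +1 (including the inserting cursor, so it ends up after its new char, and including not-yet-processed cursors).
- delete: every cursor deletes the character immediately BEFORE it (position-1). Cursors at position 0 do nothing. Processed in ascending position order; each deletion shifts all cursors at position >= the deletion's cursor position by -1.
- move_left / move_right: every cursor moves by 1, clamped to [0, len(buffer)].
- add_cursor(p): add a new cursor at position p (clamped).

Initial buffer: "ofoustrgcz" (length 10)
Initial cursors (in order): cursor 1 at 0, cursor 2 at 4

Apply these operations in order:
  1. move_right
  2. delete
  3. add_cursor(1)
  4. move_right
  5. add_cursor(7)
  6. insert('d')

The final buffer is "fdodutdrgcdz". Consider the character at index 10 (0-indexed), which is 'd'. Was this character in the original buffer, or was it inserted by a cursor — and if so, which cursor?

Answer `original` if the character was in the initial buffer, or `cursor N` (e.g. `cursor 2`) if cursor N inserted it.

Answer: cursor 4

Derivation:
After op 1 (move_right): buffer="ofoustrgcz" (len 10), cursors c1@1 c2@5, authorship ..........
After op 2 (delete): buffer="foutrgcz" (len 8), cursors c1@0 c2@3, authorship ........
After op 3 (add_cursor(1)): buffer="foutrgcz" (len 8), cursors c1@0 c3@1 c2@3, authorship ........
After op 4 (move_right): buffer="foutrgcz" (len 8), cursors c1@1 c3@2 c2@4, authorship ........
After op 5 (add_cursor(7)): buffer="foutrgcz" (len 8), cursors c1@1 c3@2 c2@4 c4@7, authorship ........
After op 6 (insert('d')): buffer="fdodutdrgcdz" (len 12), cursors c1@2 c3@4 c2@7 c4@11, authorship .1.3..2...4.
Authorship (.=original, N=cursor N): . 1 . 3 . . 2 . . . 4 .
Index 10: author = 4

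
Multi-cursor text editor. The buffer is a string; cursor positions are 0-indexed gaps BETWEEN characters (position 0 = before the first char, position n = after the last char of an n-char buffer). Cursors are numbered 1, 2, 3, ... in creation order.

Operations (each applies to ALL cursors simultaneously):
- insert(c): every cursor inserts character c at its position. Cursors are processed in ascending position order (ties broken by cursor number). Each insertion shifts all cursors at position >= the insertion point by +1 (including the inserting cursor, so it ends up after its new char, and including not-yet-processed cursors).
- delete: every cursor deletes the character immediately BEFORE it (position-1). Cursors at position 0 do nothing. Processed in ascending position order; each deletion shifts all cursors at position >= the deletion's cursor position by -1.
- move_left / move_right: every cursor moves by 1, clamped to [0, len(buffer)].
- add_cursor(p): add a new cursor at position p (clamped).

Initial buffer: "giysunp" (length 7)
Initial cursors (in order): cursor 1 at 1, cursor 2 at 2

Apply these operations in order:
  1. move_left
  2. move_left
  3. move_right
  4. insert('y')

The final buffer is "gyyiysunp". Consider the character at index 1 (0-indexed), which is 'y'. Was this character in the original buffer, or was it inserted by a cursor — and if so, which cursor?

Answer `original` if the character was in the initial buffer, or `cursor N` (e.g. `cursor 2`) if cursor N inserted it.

Answer: cursor 1

Derivation:
After op 1 (move_left): buffer="giysunp" (len 7), cursors c1@0 c2@1, authorship .......
After op 2 (move_left): buffer="giysunp" (len 7), cursors c1@0 c2@0, authorship .......
After op 3 (move_right): buffer="giysunp" (len 7), cursors c1@1 c2@1, authorship .......
After op 4 (insert('y')): buffer="gyyiysunp" (len 9), cursors c1@3 c2@3, authorship .12......
Authorship (.=original, N=cursor N): . 1 2 . . . . . .
Index 1: author = 1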